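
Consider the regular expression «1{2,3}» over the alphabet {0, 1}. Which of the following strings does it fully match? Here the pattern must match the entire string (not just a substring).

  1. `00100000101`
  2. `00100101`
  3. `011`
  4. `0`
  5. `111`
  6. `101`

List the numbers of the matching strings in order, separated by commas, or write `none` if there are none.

1. `00100000101` → no match — must start with `1`
2. `00100101` → no match — must start with `1`
3. `011` → no match — must start with `1`
4. `0` → no match — must start with `1`
5. `111` → match
6. `101` → no match

5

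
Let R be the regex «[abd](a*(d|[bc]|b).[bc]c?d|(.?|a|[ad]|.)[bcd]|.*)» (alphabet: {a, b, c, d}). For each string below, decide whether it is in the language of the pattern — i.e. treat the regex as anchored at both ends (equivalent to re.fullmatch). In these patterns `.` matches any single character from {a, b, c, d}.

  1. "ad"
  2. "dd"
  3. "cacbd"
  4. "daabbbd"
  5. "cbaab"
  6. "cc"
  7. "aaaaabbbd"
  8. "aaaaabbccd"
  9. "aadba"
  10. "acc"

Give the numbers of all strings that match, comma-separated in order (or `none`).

1 → match
2 → match
3 → no match
4 → match
5 → no match
6 → no match
7 → match
8 → match
9 → match
10 → match

1, 2, 4, 7, 8, 9, 10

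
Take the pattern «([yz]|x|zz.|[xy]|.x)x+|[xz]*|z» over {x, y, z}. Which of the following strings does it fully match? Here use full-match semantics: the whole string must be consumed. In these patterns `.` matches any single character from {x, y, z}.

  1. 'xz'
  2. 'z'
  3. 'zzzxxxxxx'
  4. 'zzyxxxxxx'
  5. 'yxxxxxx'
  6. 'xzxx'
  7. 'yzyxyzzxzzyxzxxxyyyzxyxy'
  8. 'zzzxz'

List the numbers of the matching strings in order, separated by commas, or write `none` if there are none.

1 → match
2 → match
3 → match
4 → match
5 → match
6 → match
7 → no match
8 → match

1, 2, 3, 4, 5, 6, 8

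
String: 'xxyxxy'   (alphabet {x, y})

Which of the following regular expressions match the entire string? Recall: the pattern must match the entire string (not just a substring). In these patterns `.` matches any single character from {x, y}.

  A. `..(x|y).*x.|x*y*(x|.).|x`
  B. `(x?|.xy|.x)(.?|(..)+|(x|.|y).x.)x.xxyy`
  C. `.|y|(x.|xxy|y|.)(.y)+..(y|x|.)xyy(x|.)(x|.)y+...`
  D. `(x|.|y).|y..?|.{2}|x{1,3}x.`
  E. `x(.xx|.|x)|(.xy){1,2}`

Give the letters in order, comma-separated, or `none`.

A, E

A → match
B → no match — must end with 'xxyy'
C → no match
D → no match
E → match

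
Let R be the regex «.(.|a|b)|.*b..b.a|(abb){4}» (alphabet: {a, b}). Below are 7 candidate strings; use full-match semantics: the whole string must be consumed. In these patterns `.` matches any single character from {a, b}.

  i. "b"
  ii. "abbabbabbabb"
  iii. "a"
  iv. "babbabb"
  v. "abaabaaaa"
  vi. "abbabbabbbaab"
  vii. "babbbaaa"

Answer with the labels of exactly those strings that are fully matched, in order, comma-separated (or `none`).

i. "b" → no match
ii. "abbabbabbabb" → match
iii. "a" → no match
iv. "babbabb" → no match
v. "abaabaaaa" → no match
vi → no match
vii. "babbbaaa" → no match

ii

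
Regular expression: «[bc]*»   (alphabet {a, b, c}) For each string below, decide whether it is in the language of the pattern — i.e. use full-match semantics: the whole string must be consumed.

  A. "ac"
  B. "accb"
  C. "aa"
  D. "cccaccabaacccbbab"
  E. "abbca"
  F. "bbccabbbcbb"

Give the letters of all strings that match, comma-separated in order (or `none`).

A → no match
B → no match
C → no match
D → no match
E → no match
F → no match

none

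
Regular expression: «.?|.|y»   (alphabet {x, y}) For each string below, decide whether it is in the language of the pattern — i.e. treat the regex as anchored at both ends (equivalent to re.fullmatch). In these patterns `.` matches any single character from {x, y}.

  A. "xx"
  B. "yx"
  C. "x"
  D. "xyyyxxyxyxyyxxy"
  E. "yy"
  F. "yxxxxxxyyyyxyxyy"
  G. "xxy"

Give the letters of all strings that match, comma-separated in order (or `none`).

A → no match
B → no match
C → match
D → no match
E → no match
F → no match
G → no match

C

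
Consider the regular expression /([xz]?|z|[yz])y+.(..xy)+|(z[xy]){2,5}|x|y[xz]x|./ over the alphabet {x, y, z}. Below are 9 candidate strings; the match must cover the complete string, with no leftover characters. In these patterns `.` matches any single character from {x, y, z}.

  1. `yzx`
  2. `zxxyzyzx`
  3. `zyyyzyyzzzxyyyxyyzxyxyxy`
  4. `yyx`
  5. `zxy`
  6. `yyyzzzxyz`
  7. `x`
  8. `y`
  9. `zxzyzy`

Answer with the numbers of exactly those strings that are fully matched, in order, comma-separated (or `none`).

1, 7, 8, 9

1 → match
2 → no match
3 → no match
4 → no match
5 → no match
6 → no match
7 → match
8 → match
9 → match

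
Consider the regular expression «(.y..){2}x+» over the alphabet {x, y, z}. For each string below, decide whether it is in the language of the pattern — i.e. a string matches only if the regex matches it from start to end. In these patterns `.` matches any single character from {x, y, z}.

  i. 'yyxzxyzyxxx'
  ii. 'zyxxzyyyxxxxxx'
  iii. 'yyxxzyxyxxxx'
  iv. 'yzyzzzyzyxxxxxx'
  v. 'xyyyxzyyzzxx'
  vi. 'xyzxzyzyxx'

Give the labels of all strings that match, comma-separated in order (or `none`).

i. 'yyxzxyzyxxx' → match
ii → match
iii. 'yyxxzyxyxxxx' → match
iv → no match
v. 'xyyyxzyyzzxx' → no match
vi. 'xyzxzyzyxx' → match

i, ii, iii, vi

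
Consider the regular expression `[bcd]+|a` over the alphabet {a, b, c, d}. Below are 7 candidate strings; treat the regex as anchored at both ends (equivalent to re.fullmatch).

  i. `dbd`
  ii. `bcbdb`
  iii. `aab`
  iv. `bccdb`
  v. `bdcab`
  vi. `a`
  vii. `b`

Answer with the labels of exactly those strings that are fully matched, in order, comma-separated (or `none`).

i. `dbd` → match
ii. `bcbdb` → match
iii. `aab` → no match
iv. `bccdb` → match
v. `bdcab` → no match
vi. `a` → match
vii. `b` → match

i, ii, iv, vi, vii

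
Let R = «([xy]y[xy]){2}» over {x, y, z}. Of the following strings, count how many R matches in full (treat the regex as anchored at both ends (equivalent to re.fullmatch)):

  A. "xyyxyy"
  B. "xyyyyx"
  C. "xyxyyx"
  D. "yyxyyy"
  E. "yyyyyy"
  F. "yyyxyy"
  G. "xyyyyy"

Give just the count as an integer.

7

A → match
B → match
C → match
D → match
E → match
F → match
G → match
Total matched: 7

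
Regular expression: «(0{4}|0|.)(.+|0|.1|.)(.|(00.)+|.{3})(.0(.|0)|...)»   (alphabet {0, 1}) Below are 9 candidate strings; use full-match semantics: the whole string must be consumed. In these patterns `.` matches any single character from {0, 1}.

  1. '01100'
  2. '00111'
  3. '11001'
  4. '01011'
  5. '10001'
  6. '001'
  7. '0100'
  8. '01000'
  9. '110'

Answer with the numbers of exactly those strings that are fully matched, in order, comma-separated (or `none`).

none

1 → no match
2 → no match
3 → no match
4 → no match
5 → no match
6 → no match
7 → no match
8 → no match
9 → no match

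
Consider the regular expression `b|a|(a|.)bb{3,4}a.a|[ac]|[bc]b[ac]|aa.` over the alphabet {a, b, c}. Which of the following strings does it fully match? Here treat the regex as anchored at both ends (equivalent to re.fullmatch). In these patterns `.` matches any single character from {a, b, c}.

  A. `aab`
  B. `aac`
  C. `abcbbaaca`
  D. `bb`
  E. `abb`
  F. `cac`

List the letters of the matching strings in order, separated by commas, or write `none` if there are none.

A → match
B → match
C → no match
D → no match
E → no match
F → no match

A, B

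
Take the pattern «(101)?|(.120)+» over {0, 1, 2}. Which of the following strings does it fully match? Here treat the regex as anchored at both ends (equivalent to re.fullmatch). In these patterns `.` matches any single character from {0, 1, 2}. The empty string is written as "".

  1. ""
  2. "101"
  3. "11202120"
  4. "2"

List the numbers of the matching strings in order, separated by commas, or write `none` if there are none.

1 → match
2 → match
3 → match
4 → no match

1, 2, 3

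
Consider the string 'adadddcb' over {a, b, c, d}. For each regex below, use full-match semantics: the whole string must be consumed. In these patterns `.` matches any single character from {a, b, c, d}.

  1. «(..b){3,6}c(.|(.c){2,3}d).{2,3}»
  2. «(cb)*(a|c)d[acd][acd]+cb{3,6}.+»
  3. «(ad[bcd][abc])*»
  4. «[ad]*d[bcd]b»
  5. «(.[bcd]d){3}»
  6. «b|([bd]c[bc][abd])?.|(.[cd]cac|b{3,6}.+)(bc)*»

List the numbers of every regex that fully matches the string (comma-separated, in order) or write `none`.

1 → no match
2 → no match
3 → no match
4 → match
5 → no match — must end with 'd'
6 → no match

4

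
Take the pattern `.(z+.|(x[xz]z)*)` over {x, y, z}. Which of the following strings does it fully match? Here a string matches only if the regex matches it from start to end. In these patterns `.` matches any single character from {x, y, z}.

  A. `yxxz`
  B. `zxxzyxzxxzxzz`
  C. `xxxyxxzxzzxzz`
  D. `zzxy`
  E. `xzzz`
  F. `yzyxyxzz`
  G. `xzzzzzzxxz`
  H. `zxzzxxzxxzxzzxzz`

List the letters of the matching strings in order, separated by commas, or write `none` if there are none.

A → match
B → no match
C → no match
D → no match
E → match
F → no match
G → no match
H → match

A, E, H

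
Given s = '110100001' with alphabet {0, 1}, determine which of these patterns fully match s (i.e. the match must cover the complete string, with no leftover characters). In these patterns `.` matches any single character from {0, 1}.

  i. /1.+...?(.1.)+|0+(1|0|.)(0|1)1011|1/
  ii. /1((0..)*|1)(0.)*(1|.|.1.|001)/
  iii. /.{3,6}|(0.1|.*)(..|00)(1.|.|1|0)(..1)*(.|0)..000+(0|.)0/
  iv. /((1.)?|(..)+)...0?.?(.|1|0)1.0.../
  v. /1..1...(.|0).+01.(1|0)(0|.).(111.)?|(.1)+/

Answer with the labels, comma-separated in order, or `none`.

i → no match
ii → match
iii → no match
iv → no match
v → no match

ii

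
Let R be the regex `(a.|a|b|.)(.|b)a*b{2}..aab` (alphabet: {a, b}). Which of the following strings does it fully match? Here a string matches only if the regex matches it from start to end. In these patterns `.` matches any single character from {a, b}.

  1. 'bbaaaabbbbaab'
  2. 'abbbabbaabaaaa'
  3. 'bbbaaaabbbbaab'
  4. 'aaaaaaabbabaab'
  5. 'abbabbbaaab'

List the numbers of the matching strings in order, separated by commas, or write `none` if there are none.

1 → match
2 → no match — must end with 'aab'
3 → no match
4 → match
5 → match

1, 4, 5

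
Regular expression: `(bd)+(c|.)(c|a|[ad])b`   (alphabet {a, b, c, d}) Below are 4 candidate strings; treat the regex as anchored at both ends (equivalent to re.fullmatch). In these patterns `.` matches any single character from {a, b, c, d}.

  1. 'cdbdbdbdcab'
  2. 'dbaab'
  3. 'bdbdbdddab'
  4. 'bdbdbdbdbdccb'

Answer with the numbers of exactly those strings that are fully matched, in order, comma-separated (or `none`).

1 → no match — must start with 'bd'
2 → no match — must start with 'bd'
3 → no match
4 → match

4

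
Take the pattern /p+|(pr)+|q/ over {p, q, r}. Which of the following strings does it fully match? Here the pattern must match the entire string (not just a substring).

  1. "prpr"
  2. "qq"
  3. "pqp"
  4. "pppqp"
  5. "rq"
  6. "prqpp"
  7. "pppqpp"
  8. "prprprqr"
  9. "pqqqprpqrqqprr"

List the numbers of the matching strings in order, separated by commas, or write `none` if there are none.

1

1 → match
2 → no match
3 → no match
4 → no match
5 → no match
6 → no match
7 → no match
8 → no match
9 → no match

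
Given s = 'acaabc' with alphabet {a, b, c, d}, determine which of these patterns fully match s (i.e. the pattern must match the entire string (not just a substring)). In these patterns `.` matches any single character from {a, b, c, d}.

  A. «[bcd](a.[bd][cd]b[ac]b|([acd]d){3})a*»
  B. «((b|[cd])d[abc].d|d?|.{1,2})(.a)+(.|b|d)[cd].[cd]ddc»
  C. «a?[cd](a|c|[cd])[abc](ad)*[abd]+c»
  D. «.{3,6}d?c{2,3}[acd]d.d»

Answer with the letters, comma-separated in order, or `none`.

C

A → no match
B → no match — must end with 'ddc'
C → match
D → no match — must end with 'd'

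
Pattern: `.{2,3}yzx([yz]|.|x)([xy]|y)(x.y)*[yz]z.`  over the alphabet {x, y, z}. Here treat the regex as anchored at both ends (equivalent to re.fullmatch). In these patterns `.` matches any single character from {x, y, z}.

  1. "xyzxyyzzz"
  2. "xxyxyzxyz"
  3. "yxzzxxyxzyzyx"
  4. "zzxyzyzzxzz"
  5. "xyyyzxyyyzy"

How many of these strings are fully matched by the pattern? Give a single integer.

1

1. "xyzxyyzzz" → no match
2. "xxyxyzxyz" → no match
3 → no match
4. "zzxyzyzzxzz" → no match
5. "xyyyzxyyyzy" → match
Total matched: 1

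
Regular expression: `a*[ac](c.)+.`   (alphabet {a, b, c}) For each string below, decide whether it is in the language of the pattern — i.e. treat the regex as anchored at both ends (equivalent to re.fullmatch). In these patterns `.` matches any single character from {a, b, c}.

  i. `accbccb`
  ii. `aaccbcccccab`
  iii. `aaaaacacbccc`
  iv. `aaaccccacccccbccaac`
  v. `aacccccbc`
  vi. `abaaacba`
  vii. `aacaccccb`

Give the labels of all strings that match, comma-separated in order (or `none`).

i → match
ii → match
iii → match
iv → no match
v → match
vi → no match
vii → match

i, ii, iii, v, vii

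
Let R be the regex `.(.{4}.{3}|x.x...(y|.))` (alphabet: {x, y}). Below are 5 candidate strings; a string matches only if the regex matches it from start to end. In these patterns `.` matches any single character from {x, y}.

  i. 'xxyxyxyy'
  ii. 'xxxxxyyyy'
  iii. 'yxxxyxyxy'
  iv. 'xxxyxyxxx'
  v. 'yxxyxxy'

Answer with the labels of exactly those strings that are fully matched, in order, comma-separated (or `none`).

i

i → match
ii → no match
iii → no match
iv → no match
v → no match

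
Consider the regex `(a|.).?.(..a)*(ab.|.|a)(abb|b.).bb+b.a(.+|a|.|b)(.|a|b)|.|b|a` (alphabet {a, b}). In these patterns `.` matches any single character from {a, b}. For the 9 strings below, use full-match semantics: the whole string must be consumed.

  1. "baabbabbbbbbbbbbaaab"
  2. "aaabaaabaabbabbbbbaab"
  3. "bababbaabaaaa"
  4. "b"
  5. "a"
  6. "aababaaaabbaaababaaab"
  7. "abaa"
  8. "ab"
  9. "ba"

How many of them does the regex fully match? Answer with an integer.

1 → match
2 → match
3 → no match
4. "b" → match
5. "a" → match
6 → no match
7. "abaa" → no match
8. "ab" → no match
9. "ba" → no match
Total matched: 4

4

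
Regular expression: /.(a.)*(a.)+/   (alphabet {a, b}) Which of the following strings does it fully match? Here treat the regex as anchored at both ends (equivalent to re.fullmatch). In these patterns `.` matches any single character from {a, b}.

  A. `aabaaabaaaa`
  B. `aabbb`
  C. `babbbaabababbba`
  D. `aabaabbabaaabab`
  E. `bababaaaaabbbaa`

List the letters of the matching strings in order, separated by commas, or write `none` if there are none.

A → match
B → no match
C → no match
D → no match
E → no match

A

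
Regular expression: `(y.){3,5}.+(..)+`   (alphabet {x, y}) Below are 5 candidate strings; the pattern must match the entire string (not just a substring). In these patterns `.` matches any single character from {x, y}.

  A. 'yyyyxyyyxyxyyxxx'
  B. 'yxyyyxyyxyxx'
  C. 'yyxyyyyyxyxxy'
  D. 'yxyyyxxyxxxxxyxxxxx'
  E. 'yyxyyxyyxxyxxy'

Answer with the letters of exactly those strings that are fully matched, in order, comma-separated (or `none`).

A → no match
B → match
C → no match
D → match
E → no match

B, D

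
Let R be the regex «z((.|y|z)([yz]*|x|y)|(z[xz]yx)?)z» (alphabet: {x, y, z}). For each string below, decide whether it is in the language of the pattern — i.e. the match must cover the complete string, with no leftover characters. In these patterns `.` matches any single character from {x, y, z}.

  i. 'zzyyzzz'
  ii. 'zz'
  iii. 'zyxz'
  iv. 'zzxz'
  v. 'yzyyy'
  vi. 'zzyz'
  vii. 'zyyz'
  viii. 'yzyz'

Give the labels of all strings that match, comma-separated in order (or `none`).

i → match
ii → match
iii → match
iv → match
v → no match — must start with 'z'
vi → match
vii → match
viii → no match — must start with 'z'

i, ii, iii, iv, vi, vii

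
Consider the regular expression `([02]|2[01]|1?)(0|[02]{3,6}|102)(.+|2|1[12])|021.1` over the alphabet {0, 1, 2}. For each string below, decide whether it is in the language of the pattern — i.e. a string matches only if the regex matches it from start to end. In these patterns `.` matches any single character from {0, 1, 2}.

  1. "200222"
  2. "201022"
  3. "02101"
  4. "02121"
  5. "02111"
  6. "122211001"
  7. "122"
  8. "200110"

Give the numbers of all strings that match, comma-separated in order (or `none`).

1, 2, 3, 4, 5, 6, 8

1. "200222" → match
2. "201022" → match
3. "02101" → match
4. "02121" → match
5. "02111" → match
6. "122211001" → match
7. "122" → no match
8. "200110" → match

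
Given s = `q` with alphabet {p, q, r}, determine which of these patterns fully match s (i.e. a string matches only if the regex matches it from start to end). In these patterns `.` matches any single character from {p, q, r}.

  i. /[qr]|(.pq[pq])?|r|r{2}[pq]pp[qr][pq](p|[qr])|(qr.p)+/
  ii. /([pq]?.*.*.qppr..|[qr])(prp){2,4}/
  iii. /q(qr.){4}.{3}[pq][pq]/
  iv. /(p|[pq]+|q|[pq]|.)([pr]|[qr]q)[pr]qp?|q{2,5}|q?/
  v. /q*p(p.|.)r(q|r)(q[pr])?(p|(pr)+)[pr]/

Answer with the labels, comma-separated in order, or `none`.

i, iv

i → match
ii → no match — must end with `prp`
iii → no match — must start with `qqr`
iv → match
v → no match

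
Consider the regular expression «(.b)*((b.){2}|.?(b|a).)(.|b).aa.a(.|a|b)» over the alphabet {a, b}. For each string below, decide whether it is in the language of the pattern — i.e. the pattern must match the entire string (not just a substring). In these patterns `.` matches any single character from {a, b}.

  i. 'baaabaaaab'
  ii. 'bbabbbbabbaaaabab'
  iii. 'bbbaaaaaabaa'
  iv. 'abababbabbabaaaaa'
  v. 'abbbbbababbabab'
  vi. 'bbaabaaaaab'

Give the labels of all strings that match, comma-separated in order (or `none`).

i, ii, iii, iv, vi

i → match
ii → match
iii → match
iv → match
v → no match
vi → match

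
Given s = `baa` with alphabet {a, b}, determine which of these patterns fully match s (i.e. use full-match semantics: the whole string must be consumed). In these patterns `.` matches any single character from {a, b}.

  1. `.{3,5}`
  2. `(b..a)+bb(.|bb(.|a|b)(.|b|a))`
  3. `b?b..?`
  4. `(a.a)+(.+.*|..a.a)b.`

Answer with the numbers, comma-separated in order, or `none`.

1 → match
2 → no match
3 → match
4 → no match — must start with `a`

1, 3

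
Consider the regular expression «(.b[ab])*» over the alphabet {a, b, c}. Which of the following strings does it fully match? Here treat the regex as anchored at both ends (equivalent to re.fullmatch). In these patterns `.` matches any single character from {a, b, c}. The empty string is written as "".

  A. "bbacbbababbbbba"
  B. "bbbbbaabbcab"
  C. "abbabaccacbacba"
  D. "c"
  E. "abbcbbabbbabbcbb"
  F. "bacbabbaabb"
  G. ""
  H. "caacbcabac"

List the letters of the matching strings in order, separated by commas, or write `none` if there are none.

A → match
B. "bbbbbaabbcab" → no match
C → no match
D. "c" → no match
E → no match
F. "bacbabbaabb" → no match
G. "" → match
H. "caacbcabac" → no match

A, G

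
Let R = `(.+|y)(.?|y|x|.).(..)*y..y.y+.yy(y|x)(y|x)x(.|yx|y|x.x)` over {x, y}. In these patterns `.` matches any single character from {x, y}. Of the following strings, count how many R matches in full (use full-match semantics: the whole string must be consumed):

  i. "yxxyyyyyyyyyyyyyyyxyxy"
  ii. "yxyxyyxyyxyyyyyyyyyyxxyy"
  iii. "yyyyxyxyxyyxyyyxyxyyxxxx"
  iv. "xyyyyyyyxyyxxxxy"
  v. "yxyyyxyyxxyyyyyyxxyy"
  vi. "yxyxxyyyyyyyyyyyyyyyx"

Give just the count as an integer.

1

i → match
ii → no match
iii → no match
iv → no match
v → no match
vi → no match
Total matched: 1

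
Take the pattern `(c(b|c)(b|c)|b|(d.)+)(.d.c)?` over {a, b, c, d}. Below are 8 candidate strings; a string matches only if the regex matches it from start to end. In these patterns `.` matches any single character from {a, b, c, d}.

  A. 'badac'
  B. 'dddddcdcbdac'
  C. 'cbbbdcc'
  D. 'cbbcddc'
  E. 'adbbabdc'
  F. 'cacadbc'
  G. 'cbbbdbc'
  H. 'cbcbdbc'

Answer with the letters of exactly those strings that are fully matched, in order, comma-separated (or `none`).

A → match
B → match
C → match
D → match
E → no match
F → no match
G → match
H → match

A, B, C, D, G, H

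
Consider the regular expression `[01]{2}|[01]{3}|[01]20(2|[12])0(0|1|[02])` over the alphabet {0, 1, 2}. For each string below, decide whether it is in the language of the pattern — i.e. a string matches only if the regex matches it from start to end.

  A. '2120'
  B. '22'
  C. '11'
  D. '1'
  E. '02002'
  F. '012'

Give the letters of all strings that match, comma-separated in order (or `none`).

C

A → no match
B → no match
C → match
D → no match
E → no match
F → no match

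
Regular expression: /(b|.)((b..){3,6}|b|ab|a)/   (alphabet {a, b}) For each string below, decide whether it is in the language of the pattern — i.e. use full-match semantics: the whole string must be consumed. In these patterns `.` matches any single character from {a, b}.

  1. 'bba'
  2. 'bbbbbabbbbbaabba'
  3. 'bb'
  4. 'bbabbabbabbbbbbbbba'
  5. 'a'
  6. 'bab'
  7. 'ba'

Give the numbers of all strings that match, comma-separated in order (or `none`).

2, 3, 4, 6, 7

1 → no match
2 → match
3 → match
4 → match
5 → no match
6 → match
7 → match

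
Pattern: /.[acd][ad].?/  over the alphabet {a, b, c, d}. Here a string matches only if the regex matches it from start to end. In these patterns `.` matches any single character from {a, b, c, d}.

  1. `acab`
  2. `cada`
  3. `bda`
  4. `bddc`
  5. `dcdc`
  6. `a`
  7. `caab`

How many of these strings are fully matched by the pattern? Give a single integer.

6

1 → match
2 → match
3 → match
4 → match
5 → match
6 → no match
7 → match
Total matched: 6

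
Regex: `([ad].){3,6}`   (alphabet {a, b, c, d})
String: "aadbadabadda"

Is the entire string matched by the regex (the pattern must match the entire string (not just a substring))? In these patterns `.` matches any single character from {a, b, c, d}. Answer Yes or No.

Yes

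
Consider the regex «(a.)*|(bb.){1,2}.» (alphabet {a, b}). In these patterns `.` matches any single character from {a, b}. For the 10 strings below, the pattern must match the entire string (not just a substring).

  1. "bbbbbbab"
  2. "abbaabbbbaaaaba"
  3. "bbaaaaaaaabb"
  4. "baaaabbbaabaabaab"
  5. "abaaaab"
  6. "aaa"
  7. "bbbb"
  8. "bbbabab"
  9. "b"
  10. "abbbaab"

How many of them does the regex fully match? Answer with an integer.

1 → no match
2 → no match
3 → no match
4 → no match
5 → no match
6 → no match
7 → match
8 → no match
9 → no match
10 → no match
Total matched: 1

1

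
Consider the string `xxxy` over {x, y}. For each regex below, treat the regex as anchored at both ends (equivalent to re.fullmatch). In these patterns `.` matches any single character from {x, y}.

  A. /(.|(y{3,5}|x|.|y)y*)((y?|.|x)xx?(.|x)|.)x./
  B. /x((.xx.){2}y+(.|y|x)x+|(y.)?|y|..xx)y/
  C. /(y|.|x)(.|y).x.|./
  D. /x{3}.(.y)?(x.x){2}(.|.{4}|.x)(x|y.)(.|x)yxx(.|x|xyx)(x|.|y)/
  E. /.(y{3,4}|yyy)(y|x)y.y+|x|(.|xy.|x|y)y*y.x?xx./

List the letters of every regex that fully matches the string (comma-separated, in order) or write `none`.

A

A → match
B → no match
C → no match
D → no match
E → no match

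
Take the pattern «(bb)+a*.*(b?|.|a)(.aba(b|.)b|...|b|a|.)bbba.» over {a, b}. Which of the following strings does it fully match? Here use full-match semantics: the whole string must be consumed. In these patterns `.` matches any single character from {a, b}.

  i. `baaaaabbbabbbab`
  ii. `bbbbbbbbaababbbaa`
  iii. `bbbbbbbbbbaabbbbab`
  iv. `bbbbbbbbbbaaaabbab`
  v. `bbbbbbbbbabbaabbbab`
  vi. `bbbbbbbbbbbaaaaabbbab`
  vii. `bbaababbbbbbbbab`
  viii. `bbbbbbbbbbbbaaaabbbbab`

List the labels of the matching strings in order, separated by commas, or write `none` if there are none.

i → no match — must start with `bb`
ii → match
iii → match
iv → no match
v → match
vi → match
vii → match
viii → match

ii, iii, v, vi, vii, viii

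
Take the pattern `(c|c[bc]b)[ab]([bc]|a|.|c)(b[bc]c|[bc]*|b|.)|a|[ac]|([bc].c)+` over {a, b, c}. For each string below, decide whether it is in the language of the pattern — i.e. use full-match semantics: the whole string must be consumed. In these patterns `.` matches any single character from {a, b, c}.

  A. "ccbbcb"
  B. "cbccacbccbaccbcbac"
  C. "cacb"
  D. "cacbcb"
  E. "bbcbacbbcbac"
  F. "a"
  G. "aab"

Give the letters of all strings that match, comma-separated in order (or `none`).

A. "ccbbcb" → match
B → match
C. "cacb" → match
D. "cacbcb" → match
E. "bbcbacbbcbac" → match
F. "a" → match
G. "aab" → no match

A, B, C, D, E, F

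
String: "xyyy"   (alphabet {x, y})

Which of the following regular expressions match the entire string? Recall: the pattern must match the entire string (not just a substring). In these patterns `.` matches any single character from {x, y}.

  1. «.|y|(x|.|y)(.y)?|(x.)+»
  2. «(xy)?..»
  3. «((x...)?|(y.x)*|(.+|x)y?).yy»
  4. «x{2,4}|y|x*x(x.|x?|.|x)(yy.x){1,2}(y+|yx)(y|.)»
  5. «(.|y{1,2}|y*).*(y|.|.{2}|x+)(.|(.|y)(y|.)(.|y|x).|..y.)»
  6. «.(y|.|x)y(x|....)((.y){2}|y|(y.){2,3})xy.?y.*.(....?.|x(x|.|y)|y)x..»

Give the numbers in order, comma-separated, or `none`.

2, 3, 5

1 → no match
2 → match
3 → match
4 → no match
5 → match
6 → no match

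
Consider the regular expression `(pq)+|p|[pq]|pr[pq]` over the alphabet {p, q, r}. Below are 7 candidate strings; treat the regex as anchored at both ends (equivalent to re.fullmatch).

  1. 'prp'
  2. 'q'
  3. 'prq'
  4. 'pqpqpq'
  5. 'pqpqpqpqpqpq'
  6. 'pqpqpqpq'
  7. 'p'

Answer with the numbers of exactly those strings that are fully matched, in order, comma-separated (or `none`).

1, 2, 3, 4, 5, 6, 7

1. 'prp' → match
2. 'q' → match
3. 'prq' → match
4. 'pqpqpq' → match
5. 'pqpqpqpqpqpq' → match
6. 'pqpqpqpq' → match
7. 'p' → match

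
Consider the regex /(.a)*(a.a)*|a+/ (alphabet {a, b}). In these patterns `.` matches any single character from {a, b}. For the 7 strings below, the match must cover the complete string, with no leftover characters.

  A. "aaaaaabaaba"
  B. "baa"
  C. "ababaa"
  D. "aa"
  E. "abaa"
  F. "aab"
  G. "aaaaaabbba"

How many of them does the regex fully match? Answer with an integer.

2

A → match
B → no match
C → no match
D → match
E → no match
F → no match
G → no match
Total matched: 2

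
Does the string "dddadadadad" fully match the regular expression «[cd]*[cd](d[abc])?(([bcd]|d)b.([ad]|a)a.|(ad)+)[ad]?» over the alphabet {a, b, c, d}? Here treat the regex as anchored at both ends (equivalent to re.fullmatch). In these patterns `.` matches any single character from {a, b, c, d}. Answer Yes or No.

Yes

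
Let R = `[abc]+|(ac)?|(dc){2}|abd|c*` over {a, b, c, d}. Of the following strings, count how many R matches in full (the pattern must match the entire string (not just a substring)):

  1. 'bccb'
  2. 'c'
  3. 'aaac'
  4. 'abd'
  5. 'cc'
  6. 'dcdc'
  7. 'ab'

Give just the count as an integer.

1. 'bccb' → match
2. 'c' → match
3. 'aaac' → match
4. 'abd' → match
5. 'cc' → match
6. 'dcdc' → match
7. 'ab' → match
Total matched: 7

7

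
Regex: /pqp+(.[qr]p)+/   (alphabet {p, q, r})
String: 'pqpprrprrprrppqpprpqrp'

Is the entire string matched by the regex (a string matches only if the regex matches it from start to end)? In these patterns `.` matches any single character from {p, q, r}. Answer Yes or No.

Yes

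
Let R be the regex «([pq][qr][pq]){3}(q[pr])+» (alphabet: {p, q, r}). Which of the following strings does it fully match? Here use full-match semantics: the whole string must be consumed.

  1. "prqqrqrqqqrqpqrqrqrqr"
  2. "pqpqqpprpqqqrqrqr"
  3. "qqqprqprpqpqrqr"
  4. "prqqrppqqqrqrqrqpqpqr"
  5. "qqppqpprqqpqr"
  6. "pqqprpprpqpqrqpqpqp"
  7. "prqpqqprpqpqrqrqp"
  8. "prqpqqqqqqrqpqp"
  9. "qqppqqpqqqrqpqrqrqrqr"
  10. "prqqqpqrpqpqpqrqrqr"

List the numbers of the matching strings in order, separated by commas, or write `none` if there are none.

1 → no match
2 → no match
3 → match
4 → match
5 → match
6 → match
7 → match
8 → match
9 → match
10 → match

3, 4, 5, 6, 7, 8, 9, 10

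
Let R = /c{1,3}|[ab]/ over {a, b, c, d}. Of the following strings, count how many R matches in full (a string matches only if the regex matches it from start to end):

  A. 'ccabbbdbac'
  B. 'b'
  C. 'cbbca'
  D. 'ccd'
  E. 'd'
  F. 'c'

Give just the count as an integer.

2

A. 'ccabbbdbac' → no match
B. 'b' → match
C. 'cbbca' → no match
D. 'ccd' → no match
E. 'd' → no match
F. 'c' → match
Total matched: 2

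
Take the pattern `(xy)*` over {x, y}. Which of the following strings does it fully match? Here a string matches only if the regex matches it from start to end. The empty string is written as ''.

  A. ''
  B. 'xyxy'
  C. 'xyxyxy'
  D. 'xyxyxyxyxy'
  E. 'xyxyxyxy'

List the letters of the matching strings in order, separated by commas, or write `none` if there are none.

A → match
B → match
C → match
D → match
E → match

A, B, C, D, E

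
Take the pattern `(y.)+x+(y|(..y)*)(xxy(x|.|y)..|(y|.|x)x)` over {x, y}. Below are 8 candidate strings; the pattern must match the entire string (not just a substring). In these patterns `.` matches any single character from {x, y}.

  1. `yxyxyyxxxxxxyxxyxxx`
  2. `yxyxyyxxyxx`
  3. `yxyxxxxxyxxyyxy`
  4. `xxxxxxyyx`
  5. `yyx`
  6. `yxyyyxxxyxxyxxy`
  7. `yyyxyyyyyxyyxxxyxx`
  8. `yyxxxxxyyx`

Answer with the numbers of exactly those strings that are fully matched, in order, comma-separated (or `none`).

1, 2, 3, 6, 7, 8

1 → match
2 → match
3 → match
4 → no match — must start with `y`
5 → no match
6 → match
7 → match
8 → match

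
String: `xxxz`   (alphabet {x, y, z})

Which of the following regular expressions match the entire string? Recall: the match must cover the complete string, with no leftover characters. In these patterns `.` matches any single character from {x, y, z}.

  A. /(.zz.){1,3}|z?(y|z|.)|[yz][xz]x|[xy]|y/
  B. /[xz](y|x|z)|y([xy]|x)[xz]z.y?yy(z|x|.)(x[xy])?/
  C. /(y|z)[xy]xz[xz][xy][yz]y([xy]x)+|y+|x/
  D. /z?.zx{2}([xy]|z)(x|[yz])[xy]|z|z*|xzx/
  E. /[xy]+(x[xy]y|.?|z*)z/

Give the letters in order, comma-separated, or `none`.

E

A → no match
B → no match
C → no match
D → no match
E → match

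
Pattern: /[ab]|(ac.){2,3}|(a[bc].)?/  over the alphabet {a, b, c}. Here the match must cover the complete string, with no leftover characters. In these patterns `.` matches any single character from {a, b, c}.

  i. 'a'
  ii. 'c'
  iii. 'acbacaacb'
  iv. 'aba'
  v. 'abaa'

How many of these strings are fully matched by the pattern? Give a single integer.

i → match
ii → no match
iii → match
iv → match
v → no match
Total matched: 3

3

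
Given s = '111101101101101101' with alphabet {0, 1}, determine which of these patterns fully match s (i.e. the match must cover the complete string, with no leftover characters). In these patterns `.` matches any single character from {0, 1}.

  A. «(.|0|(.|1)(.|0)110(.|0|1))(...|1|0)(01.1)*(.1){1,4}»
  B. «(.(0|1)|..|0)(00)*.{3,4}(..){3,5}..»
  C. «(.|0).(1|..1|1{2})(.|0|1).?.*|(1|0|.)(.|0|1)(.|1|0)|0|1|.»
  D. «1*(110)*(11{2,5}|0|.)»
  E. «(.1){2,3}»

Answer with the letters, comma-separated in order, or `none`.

B, C, D

A → no match
B → match
C → match
D → match
E → no match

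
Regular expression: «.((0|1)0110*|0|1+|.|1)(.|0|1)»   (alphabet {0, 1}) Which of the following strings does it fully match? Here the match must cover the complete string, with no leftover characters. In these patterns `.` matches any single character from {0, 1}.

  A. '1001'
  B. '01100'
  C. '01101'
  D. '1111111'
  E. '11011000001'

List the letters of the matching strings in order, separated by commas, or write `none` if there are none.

D, E

A. '1001' → no match
B. '01100' → no match
C. '01101' → no match
D. '1111111' → match
E. '11011000001' → match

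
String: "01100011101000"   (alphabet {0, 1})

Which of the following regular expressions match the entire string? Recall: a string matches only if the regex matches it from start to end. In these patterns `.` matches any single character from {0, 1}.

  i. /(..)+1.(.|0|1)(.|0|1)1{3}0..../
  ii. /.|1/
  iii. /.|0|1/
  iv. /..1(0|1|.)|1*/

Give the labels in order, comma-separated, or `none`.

i → match
ii → no match
iii → no match
iv → no match

i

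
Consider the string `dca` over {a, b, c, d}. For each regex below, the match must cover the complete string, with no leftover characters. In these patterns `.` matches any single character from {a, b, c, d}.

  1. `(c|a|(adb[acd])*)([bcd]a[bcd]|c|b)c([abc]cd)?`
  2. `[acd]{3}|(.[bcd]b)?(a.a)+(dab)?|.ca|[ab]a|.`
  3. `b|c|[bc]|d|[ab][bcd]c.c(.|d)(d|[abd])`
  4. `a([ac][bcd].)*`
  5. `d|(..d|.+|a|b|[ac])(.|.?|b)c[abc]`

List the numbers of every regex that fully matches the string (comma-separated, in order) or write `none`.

2, 5

1 → no match
2 → match
3 → no match
4 → no match — must start with `a`
5 → match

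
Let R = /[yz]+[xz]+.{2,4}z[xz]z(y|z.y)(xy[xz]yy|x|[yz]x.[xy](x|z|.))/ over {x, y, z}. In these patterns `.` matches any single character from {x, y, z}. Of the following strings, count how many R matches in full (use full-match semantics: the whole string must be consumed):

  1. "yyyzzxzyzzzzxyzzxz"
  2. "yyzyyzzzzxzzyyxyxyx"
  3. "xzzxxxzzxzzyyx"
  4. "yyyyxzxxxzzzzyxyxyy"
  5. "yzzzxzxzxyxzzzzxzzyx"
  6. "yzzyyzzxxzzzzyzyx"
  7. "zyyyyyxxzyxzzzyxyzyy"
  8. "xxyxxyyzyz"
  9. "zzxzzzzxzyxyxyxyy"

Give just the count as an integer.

2

1 → no match
2 → no match
3 → no match
4 → match
5 → no match
6 → no match
7 → match
8 → no match
9 → no match
Total matched: 2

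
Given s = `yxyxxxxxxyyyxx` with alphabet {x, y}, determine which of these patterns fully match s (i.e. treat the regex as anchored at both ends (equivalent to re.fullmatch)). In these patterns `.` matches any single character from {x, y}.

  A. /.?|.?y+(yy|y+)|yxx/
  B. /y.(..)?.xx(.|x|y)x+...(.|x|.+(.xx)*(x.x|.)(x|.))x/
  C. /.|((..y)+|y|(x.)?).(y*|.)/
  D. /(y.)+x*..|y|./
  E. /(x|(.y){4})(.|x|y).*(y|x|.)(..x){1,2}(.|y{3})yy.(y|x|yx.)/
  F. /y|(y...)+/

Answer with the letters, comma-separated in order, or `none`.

B

A → no match
B → match
C → no match
D → no match
E → no match
F → no match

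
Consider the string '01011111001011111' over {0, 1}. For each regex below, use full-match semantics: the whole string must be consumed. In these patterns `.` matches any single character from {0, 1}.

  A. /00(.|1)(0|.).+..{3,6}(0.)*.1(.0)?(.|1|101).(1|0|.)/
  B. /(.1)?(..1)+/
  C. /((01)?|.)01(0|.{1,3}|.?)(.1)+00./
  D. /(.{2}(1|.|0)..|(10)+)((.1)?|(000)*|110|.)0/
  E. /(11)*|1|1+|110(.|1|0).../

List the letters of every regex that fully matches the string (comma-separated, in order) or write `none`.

B

A → no match — must start with '00'
B → match
C → no match
D → no match — must end with '0'
E → no match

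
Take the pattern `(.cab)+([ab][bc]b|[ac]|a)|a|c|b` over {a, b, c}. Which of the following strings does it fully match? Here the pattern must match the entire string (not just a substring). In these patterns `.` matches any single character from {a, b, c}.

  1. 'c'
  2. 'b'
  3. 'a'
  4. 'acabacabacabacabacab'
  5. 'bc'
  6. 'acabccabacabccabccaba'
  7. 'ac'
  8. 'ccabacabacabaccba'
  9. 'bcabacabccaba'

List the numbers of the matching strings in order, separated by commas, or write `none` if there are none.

1 → match
2 → match
3 → match
4 → no match
5 → no match
6 → match
7 → no match
8 → no match
9 → match

1, 2, 3, 6, 9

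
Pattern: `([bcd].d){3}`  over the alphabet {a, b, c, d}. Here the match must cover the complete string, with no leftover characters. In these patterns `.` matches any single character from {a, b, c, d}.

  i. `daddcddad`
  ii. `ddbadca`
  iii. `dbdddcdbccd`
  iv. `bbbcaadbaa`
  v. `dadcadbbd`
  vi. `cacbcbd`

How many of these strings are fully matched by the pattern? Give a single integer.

2

i → match
ii → no match — must end with `d`
iii → no match
iv → no match — must end with `d`
v → match
vi → no match
Total matched: 2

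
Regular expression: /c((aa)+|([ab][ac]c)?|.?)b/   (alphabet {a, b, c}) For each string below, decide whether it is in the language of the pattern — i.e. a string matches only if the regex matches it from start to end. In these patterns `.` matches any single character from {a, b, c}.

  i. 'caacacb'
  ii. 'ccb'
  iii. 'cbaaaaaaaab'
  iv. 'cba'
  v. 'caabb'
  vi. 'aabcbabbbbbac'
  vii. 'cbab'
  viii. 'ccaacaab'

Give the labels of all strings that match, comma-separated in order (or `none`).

i → no match
ii → match
iii → no match
iv → no match — must end with 'b'
v → no match
vi → no match — must start with 'c'
vii → no match
viii → no match

ii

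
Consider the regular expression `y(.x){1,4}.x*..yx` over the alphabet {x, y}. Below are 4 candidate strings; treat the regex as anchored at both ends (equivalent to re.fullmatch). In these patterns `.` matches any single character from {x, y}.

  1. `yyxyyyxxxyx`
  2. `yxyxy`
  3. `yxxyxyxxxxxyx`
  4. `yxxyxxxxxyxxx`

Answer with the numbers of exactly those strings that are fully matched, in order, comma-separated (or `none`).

1. `yyxyyyxxxyx` → no match
2. `yxyxy` → no match — must end with `yx`
3 → match
4 → no match — must end with `yx`

3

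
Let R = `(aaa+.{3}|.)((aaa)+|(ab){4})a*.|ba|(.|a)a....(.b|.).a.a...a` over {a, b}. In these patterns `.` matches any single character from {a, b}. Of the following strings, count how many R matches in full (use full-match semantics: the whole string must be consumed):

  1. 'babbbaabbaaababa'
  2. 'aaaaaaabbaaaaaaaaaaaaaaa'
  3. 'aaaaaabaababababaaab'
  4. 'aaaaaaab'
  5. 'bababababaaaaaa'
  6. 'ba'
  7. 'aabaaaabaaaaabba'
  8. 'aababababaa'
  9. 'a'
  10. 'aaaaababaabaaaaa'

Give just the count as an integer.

1 → match
2 → match
3 → match
4 → match
5 → match
6 → match
7 → match
8 → match
9 → no match
10 → match
Total matched: 9

9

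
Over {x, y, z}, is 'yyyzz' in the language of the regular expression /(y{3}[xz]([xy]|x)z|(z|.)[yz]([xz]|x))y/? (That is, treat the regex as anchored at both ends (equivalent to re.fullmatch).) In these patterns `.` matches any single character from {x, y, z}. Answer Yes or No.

No

Every match must end with 'y', but 'yyyzz' does not.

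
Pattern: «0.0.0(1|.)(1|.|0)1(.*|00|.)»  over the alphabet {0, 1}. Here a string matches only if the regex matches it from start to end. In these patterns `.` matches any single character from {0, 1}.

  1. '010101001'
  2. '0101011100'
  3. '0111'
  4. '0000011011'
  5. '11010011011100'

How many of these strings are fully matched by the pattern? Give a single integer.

1

1. '010101001' → no match
2. '0101011100' → match
3. '0111' → no match
4. '0000011011' → no match
5 → no match — must start with '0'
Total matched: 1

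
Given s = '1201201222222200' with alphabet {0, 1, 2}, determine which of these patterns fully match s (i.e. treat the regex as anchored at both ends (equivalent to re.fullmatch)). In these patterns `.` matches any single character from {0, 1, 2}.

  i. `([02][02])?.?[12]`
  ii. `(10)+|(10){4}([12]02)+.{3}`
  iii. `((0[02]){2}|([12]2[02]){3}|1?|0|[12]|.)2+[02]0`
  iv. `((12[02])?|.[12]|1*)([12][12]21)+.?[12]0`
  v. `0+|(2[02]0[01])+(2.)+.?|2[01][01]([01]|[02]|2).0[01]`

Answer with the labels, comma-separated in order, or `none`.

iii

i → no match
ii → no match — must start with '10'
iii → match
iv → no match
v → no match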